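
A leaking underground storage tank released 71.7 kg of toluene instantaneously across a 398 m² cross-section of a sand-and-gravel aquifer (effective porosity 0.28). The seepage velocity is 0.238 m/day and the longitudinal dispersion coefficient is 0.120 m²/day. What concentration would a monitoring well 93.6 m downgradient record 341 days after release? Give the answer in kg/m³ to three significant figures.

0.0110 kg/m³

For an instantaneous plane source, C(x,t) = M/(n_e·A·√(4πDt)) · exp(−(x−vt)²/(4Dt)), with n_e·A the pore (flow) area.
Plume center vt = 0.238 × 341 = 81.158 m, so the well at 93.6 m is 12.442 m downgradient of the peak.
√(4πDt) = 22.68 m, giving peak height M/(n_e·A·√(4πDt)) = 71.7/(0.28 × 398 × 22.68) = 0.02837 kg/m³.
(x−vt)²/(4Dt) = (12.442)²/(4 × 0.120 × 341) = 0.9458; exp(−0.9458) = 0.3884.
C = 0.02837 × 0.3884 = 0.0110 kg/m³.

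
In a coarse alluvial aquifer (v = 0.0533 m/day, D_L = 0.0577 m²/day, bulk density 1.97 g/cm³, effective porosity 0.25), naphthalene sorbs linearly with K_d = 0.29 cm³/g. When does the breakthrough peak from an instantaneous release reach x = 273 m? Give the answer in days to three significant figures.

Retardation factor R = 1 + ρ_b·K_d/n = 1 + 1.97 × 0.29/0.25 = 3.285.
Sorption retards both mechanisms: v_R = v/R = 0.01623 m/day, D_R = D/R = 0.01756 m²/day.
Peak time from v_R²t² + 2D_R t − x² = 0: t = (√(D_R² + v_R²x²) − D_R)/v_R².
√(D_R² + v_R²x²) = √(0.01756² + 0.01623² × 273²) = 4.431; v_R² = 0.0002634.
t = (4.431 − 0.01756)/0.0002634 = 16800 days.

16800 days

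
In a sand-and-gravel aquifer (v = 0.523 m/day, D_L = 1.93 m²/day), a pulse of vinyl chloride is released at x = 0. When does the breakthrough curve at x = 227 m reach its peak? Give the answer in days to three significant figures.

427 days

For the 1D instantaneous-source solution, setting ∂C/∂t = 0 at fixed x gives v²t² + 2Dt − x² = 0, so t = (√(D² + v²x²) − D)/v².
√(D² + v²x²) = √(1.93² + 0.523² × 227²) = 118.7; v² = 0.273529.
t = (118.7 − 1.93)/0.273529 = 427 days (vs. the pure-advection estimate x/v = 434 d).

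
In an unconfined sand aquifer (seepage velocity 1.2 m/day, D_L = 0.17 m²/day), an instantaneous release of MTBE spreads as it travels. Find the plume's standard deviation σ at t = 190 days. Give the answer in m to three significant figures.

8.04 m

Dispersive spreading gives a Gaussian with σ² = 2Dt; advection only shifts the center.
σ = √(2 × 0.17 × 190) = 8.04 m.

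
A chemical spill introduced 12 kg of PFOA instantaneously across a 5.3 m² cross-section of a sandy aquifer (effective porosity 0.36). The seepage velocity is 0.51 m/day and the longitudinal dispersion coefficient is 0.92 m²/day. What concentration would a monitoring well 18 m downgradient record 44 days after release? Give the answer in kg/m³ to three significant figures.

0.247 kg/m³

For an instantaneous plane source, C(x,t) = M/(n_e·A·√(4πDt)) · exp(−(x−vt)²/(4Dt)), with n_e·A the pore (flow) area.
Plume center vt = 0.51 × 44 = 22.44 m, so the well at 18 m is 4.44 m upgradient of the peak.
√(4πDt) = 22.55 m, giving peak height M/(n_e·A·√(4πDt)) = 12/(0.36 × 5.3 × 22.55) = 0.2789 kg/m³.
(x−vt)²/(4Dt) = (-4.44)²/(4 × 0.92 × 44) = 0.1217; exp(−0.1217) = 0.8854.
C = 0.2789 × 0.8854 = 0.247 kg/m³.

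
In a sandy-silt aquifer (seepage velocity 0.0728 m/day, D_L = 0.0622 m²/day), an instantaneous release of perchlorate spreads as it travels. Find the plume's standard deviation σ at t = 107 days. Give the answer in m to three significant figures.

Dispersive spreading gives a Gaussian with σ² = 2Dt; advection only shifts the center.
σ = √(2 × 0.0622 × 107) = 3.65 m.

3.65 m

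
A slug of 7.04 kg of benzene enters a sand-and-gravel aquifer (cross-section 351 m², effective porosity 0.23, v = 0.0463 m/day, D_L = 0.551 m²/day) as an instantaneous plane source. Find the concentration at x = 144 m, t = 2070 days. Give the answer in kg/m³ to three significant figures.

For an instantaneous plane source, C(x,t) = M/(n_e·A·√(4πDt)) · exp(−(x−vt)²/(4Dt)), with n_e·A the pore (flow) area.
Plume center vt = 0.0463 × 2070 = 95.841 m, so the well at 144 m is 48.159 m downgradient of the peak.
√(4πDt) = 119.7 m, giving peak height M/(n_e·A·√(4πDt)) = 7.04/(0.23 × 351 × 119.7) = 0.0007285 kg/m³.
(x−vt)²/(4Dt) = (48.159)²/(4 × 0.551 × 2070) = 0.5084; exp(−0.5084) = 0.6015.
C = 0.0007285 × 0.6015 = 0.000438 kg/m³.

0.000438 kg/m³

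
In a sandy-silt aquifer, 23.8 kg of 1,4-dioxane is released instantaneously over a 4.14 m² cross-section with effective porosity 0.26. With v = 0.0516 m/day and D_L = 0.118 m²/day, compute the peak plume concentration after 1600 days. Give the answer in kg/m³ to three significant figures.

The peak of an instantaneous 1D plume sits at x = vt; there the Gaussian factor is 1 and C_max = M/(n_e·A·√(4πDt)), where n_e·A is the pore area the mass is dissolved in.
√(4πDt) = √(4π × 0.118 × 1600) = 48.71 m, so C_max = 23.8/(0.26 × 4.14 × 48.71) = 0.454 kg/m³.

0.454 kg/m³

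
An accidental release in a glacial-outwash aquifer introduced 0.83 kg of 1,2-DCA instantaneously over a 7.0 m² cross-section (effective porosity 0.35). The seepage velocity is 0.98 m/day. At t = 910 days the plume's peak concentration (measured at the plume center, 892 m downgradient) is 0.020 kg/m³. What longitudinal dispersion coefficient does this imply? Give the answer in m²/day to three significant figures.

0.0251 m²/day

At the plume center C_max = M/(n_e·A·√(4πDt)), so D = M²/(4πt·(n_e·A·C_max)²).
n_e·A·C_max = 0.35 × 7.0 × 0.020 = 0.04900 kg/m.
D = 0.83²/(4π × 910 × 0.04900²) = 0.0251 m²/day.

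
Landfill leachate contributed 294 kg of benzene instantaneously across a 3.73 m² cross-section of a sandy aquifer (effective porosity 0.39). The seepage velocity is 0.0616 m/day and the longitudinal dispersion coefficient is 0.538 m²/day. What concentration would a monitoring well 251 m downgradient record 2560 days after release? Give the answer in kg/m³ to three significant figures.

0.316 kg/m³

For an instantaneous plane source, C(x,t) = M/(n_e·A·√(4πDt)) · exp(−(x−vt)²/(4Dt)), with n_e·A the pore (flow) area.
Plume center vt = 0.0616 × 2560 = 157.696 m, so the well at 251 m is 93.304 m downgradient of the peak.
√(4πDt) = 131.6 m, giving peak height M/(n_e·A·√(4πDt)) = 294/(0.39 × 3.73 × 131.6) = 1.536 kg/m³.
(x−vt)²/(4Dt) = (93.304)²/(4 × 0.538 × 2560) = 1.580; exp(−1.580) = 0.2060.
C = 1.536 × 0.2060 = 0.316 kg/m³.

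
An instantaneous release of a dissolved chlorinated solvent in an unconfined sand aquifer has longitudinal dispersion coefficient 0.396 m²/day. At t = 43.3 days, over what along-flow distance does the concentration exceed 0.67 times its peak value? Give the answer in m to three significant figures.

10.5 m

The plume is Gaussian with σ = √(2Dt) = √(2 × 0.396 × 43.3) = 5.856 m.
C/C_peak = exp(−Δx²/(2σ²)) = 0.67 ⇒ Δx = σ·√(−2 ln 0.67) = 5.856 × 0.8950 = 5.241 m.
Width = 2Δx = 10.5 m.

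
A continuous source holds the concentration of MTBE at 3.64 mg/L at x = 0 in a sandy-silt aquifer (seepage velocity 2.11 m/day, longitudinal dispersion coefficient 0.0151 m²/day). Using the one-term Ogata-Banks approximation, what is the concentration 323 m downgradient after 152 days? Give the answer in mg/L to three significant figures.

0.523 mg/L

For a continuous step input, C/C₀ ≈ ½·erfc((x−vt)/(2√(Dt))).
vt = 2.11 × 152 = 320.72 m and 2√(Dt) = 2√(0.0151 × 152) = 3.030 m.
Argument (x−vt)/(2√(Dt)) = (323 − 320.72)/3.030 = 0.7525; ½·erfc(0.7525) = 0.1436.
C = 3.64 × 0.1436 = 0.523 mg/L.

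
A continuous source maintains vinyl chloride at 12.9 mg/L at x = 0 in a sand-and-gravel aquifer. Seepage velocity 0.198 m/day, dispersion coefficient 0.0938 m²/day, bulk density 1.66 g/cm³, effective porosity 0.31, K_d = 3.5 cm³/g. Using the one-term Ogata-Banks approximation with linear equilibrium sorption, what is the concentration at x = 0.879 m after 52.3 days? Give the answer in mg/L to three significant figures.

Retardation factor R = 1 + ρ_b·K_d/n = 1 + 1.66 × 3.5/0.31 = 19.74.
Sorption retards both mechanisms: v_R = v/R = 0.01003 m/day, D_R = D/R = 0.004752 m²/day.
v_R·t = 0.01003 × 52.3 = 0.524569 m; 2√(D_R t) = 0.9971 m; argument = (0.879 − 0.524569)/0.9971 = 0.3555.
C = C₀ × ½·erfc(0.3555) = 12.9 × 0.3076 = 3.97 mg/L.

3.97 mg/L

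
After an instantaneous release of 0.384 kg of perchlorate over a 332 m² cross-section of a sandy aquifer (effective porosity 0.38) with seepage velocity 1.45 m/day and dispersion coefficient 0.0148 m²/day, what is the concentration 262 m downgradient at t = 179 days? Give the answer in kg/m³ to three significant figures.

For an instantaneous plane source, C(x,t) = M/(n_e·A·√(4πDt)) · exp(−(x−vt)²/(4Dt)), with n_e·A the pore (flow) area.
Plume center vt = 1.45 × 179 = 259.55 m, so the well at 262 m is 2.45 m downgradient of the peak.
√(4πDt) = 5.770 m, giving peak height M/(n_e·A·√(4πDt)) = 0.384/(0.38 × 332 × 5.770) = 0.0005275 kg/m³.
(x−vt)²/(4Dt) = (2.45)²/(4 × 0.0148 × 179) = 0.5664; exp(−0.5664) = 0.5676.
C = 0.0005275 × 0.5676 = 0.000299 kg/m³.

0.000299 kg/m³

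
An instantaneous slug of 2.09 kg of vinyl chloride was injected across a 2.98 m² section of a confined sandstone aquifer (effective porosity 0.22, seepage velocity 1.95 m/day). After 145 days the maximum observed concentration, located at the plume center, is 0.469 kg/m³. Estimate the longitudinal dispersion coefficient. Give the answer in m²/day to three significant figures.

0.0254 m²/day

At the plume center C_max = M/(n_e·A·√(4πDt)), so D = M²/(4πt·(n_e·A·C_max)²).
n_e·A·C_max = 0.22 × 2.98 × 0.469 = 0.3075 kg/m.
D = 2.09²/(4π × 145 × 0.3075²) = 0.0254 m²/day.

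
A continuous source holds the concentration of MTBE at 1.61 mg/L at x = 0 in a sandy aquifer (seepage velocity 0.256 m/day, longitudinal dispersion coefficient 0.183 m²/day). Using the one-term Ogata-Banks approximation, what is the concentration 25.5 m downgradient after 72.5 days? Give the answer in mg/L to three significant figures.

0.143 mg/L

For a continuous step input, C/C₀ ≈ ½·erfc((x−vt)/(2√(Dt))).
vt = 0.256 × 72.5 = 18.56 m and 2√(Dt) = 2√(0.183 × 72.5) = 7.285 m.
Argument (x−vt)/(2√(Dt)) = (25.5 − 18.56)/7.285 = 0.9526; ½·erfc(0.9526) = 0.08896.
C = 1.61 × 0.08896 = 0.143 mg/L.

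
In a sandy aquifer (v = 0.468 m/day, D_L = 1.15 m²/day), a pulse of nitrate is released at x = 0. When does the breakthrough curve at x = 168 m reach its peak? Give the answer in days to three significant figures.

354 days

For the 1D instantaneous-source solution, setting ∂C/∂t = 0 at fixed x gives v²t² + 2Dt − x² = 0, so t = (√(D² + v²x²) − D)/v².
√(D² + v²x²) = √(1.15² + 0.468² × 168²) = 78.63; v² = 0.219024.
t = (78.63 − 1.15)/0.219024 = 354 days (vs. the pure-advection estimate x/v = 359 d).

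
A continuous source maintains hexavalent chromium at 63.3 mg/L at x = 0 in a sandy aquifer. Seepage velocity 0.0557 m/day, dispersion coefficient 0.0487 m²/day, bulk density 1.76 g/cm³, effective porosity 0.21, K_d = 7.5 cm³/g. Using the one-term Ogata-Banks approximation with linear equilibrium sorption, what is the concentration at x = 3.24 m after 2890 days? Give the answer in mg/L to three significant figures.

Retardation factor R = 1 + ρ_b·K_d/n = 1 + 1.76 × 7.5/0.21 = 63.86.
Sorption retards both mechanisms: v_R = v/R = 0.0008722 m/day, D_R = D/R = 0.0007626 m²/day.
v_R·t = 0.0008722 × 2890 = 2.520658 m; 2√(D_R t) = 2.969 m; argument = (3.24 − 2.520658)/2.969 = 0.2423.
C = C₀ × ½·erfc(0.2423) = 63.3 × 0.3659 = 23.2 mg/L.

23.2 mg/L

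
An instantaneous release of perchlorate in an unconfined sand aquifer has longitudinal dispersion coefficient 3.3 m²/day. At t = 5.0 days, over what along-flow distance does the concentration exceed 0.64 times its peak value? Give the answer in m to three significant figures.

The plume is Gaussian with σ = √(2Dt) = √(2 × 3.3 × 5.0) = 5.745 m.
C/C_peak = exp(−Δx²/(2σ²)) = 0.64 ⇒ Δx = σ·√(−2 ln 0.64) = 5.745 × 0.9448 = 5.428 m.
Width = 2Δx = 10.9 m.

10.9 m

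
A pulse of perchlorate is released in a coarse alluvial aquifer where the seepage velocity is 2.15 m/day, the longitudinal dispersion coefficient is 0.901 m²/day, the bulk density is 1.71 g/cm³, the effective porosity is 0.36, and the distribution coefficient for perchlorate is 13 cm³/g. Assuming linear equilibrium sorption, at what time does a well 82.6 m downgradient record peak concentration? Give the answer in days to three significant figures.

Retardation factor R = 1 + ρ_b·K_d/n = 1 + 1.71 × 13/0.36 = 62.75.
Sorption retards both mechanisms: v_R = v/R = 0.03426 m/day, D_R = D/R = 0.01436 m²/day.
Peak time from v_R²t² + 2D_R t − x² = 0: t = (√(D_R² + v_R²x²) − D_R)/v_R².
√(D_R² + v_R²x²) = √(0.01436² + 0.03426² × 82.6²) = 2.830; v_R² = 0.001174.
t = (2.830 − 0.01436)/0.001174 = 2400 days.

2400 days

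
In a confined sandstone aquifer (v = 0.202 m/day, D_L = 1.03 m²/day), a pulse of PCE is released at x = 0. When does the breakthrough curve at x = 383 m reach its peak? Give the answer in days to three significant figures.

1870 days

For the 1D instantaneous-source solution, setting ∂C/∂t = 0 at fixed x gives v²t² + 2Dt − x² = 0, so t = (√(D² + v²x²) − D)/v².
√(D² + v²x²) = √(1.03² + 0.202² × 383²) = 77.37; v² = 0.040804.
t = (77.37 − 1.03)/0.040804 = 1870 days (vs. the pure-advection estimate x/v = 1900 d).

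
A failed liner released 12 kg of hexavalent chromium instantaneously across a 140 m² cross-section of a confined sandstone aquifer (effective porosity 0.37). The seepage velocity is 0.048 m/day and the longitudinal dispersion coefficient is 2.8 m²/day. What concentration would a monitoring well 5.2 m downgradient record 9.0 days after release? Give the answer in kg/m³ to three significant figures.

0.0104 kg/m³

For an instantaneous plane source, C(x,t) = M/(n_e·A·√(4πDt)) · exp(−(x−vt)²/(4Dt)), with n_e·A the pore (flow) area.
Plume center vt = 0.048 × 9.0 = 0.432 m, so the well at 5.2 m is 4.768 m downgradient of the peak.
√(4πDt) = 17.80 m, giving peak height M/(n_e·A·√(4πDt)) = 12/(0.37 × 140 × 17.80) = 0.01301 kg/m³.
(x−vt)²/(4Dt) = (4.768)²/(4 × 2.8 × 9.0) = 0.2255; exp(−0.2255) = 0.7981.
C = 0.01301 × 0.7981 = 0.0104 kg/m³.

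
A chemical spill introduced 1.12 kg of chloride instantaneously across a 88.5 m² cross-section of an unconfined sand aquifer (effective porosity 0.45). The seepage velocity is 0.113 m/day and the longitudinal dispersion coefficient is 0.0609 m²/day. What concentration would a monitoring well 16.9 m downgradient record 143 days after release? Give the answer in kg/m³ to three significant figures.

For an instantaneous plane source, C(x,t) = M/(n_e·A·√(4πDt)) · exp(−(x−vt)²/(4Dt)), with n_e·A the pore (flow) area.
Plume center vt = 0.113 × 143 = 16.159 m, so the well at 16.9 m is 0.741 m downgradient of the peak.
√(4πDt) = 10.46 m, giving peak height M/(n_e·A·√(4πDt)) = 1.12/(0.45 × 88.5 × 10.46) = 0.002689 kg/m³.
(x−vt)²/(4Dt) = (0.741)²/(4 × 0.0609 × 143) = 0.01576; exp(−0.01576) = 0.9844.
C = 0.002689 × 0.9844 = 0.00265 kg/m³.

0.00265 kg/m³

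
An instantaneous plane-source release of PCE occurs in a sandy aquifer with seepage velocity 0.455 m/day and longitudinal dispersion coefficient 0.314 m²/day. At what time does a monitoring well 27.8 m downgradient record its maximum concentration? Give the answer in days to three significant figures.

For the 1D instantaneous-source solution, setting ∂C/∂t = 0 at fixed x gives v²t² + 2Dt − x² = 0, so t = (√(D² + v²x²) − D)/v².
√(D² + v²x²) = √(0.314² + 0.455² × 27.8²) = 12.65; v² = 0.207025.
t = (12.65 − 0.314)/0.207025 = 59.6 days (vs. the pure-advection estimate x/v = 61.1 d).

59.6 days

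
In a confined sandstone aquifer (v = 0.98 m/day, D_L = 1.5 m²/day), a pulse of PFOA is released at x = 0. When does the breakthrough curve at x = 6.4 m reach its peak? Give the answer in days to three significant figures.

For the 1D instantaneous-source solution, setting ∂C/∂t = 0 at fixed x gives v²t² + 2Dt − x² = 0, so t = (√(D² + v²x²) − D)/v².
√(D² + v²x²) = √(1.5² + 0.98² × 6.4²) = 6.449; v² = 0.9604.
t = (6.449 − 1.5)/0.9604 = 5.15 days (vs. the pure-advection estimate x/v = 6.53 d).

5.15 days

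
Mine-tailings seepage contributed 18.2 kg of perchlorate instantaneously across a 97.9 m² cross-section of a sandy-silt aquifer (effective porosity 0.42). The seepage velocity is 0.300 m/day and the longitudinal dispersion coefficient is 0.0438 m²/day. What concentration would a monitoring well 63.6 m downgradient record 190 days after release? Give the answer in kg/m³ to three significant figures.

0.0117 kg/m³

For an instantaneous plane source, C(x,t) = M/(n_e·A·√(4πDt)) · exp(−(x−vt)²/(4Dt)), with n_e·A the pore (flow) area.
Plume center vt = 0.300 × 190 = 57 m, so the well at 63.6 m is 6.6 m downgradient of the peak.
√(4πDt) = 10.23 m, giving peak height M/(n_e·A·√(4πDt)) = 18.2/(0.42 × 97.9 × 10.23) = 0.04327 kg/m³.
(x−vt)²/(4Dt) = (6.6)²/(4 × 0.0438 × 190) = 1.309; exp(−1.309) = 0.2701.
C = 0.04327 × 0.2701 = 0.0117 kg/m³.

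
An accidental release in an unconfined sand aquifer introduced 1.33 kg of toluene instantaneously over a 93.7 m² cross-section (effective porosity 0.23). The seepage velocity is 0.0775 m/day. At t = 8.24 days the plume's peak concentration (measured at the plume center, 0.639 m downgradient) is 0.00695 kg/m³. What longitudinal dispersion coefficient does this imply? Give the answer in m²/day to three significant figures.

At the plume center C_max = M/(n_e·A·√(4πDt)), so D = M²/(4πt·(n_e·A·C_max)²).
n_e·A·C_max = 0.23 × 93.7 × 0.00695 = 0.1498 kg/m.
D = 1.33²/(4π × 8.24 × 0.1498²) = 0.761 m²/day.

0.761 m²/day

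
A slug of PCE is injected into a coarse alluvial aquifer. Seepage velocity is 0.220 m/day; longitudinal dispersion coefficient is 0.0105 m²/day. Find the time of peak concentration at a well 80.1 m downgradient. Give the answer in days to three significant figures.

364 days

For the 1D instantaneous-source solution, setting ∂C/∂t = 0 at fixed x gives v²t² + 2Dt − x² = 0, so t = (√(D² + v²x²) − D)/v².
√(D² + v²x²) = √(0.0105² + 0.220² × 80.1²) = 17.62; v² = 0.0484.
t = (17.62 − 0.0105)/0.0484 = 364 days (vs. the pure-advection estimate x/v = 364 d).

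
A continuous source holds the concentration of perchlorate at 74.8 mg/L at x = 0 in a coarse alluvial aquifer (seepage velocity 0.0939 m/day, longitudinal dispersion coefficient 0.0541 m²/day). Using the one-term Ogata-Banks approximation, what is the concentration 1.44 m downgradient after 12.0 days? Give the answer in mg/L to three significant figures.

For a continuous step input, C/C₀ ≈ ½·erfc((x−vt)/(2√(Dt))).
vt = 0.0939 × 12.0 = 1.1268 m and 2√(Dt) = 2√(0.0541 × 12.0) = 1.611 m.
Argument (x−vt)/(2√(Dt)) = (1.44 − 1.1268)/1.611 = 0.1944; ½·erfc(0.1944) = 0.3917.
C = 74.8 × 0.3917 = 29.3 mg/L.

29.3 mg/L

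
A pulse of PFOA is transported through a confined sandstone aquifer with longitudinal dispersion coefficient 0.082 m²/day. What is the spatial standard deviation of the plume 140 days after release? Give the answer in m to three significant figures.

4.79 m

Dispersive spreading gives a Gaussian with σ² = 2Dt; advection only shifts the center.
σ = √(2 × 0.082 × 140) = 4.79 m.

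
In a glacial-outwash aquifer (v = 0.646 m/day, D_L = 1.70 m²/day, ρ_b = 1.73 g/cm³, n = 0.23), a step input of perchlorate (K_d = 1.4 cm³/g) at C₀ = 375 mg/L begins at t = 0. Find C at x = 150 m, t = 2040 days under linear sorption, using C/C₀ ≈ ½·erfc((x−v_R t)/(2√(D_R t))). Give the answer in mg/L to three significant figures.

27.3 mg/L

Retardation factor R = 1 + ρ_b·K_d/n = 1 + 1.73 × 1.4/0.23 = 11.53.
Sorption retards both mechanisms: v_R = v/R = 0.05603 m/day, D_R = D/R = 0.1474 m²/day.
v_R·t = 0.05603 × 2040 = 114.3012 m; 2√(D_R t) = 34.68 m; argument = (150 − 114.3012)/34.68 = 1.029.
C = C₀ × ½·erfc(1.029) = 375 × 0.07280 = 27.3 mg/L.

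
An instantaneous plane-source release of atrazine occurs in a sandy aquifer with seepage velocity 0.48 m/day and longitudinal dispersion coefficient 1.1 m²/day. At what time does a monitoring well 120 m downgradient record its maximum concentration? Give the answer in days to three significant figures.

For the 1D instantaneous-source solution, setting ∂C/∂t = 0 at fixed x gives v²t² + 2Dt − x² = 0, so t = (√(D² + v²x²) − D)/v².
√(D² + v²x²) = √(1.1² + 0.48² × 120²) = 57.61; v² = 0.2304.
t = (57.61 − 1.1)/0.2304 = 245 days (vs. the pure-advection estimate x/v = 250 d).

245 days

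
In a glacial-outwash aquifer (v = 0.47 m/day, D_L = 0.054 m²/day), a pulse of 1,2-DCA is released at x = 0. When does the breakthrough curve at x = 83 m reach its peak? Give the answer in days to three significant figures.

For the 1D instantaneous-source solution, setting ∂C/∂t = 0 at fixed x gives v²t² + 2Dt − x² = 0, so t = (√(D² + v²x²) − D)/v².
√(D² + v²x²) = √(0.054² + 0.47² × 83²) = 39.01; v² = 0.2209.
t = (39.01 − 0.054)/0.2209 = 176 days (vs. the pure-advection estimate x/v = 177 d).

176 days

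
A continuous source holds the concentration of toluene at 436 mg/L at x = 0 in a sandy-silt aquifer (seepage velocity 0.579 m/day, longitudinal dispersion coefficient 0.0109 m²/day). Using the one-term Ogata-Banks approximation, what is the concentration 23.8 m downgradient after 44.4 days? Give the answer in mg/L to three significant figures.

425 mg/L

For a continuous step input, C/C₀ ≈ ½·erfc((x−vt)/(2√(Dt))).
vt = 0.579 × 44.4 = 25.7076 m and 2√(Dt) = 2√(0.0109 × 44.4) = 1.391 m.
Argument (x−vt)/(2√(Dt)) = (23.8 − 25.7076)/1.391 = -1.371; ½·erfc(-1.371) = 0.9737.
C = 436 × 0.9737 = 425 mg/L.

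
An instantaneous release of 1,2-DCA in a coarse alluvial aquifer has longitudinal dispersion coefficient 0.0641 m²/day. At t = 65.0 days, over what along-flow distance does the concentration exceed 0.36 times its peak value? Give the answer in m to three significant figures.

8.25 m

The plume is Gaussian with σ = √(2Dt) = √(2 × 0.0641 × 65.0) = 2.887 m.
C/C_peak = exp(−Δx²/(2σ²)) = 0.36 ⇒ Δx = σ·√(−2 ln 0.36) = 2.887 × 1.429 = 4.126 m.
Width = 2Δx = 8.25 m.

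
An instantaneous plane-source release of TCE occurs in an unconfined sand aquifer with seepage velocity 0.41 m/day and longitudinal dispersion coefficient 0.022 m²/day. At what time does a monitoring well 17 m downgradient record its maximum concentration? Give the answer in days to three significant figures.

41.3 days

For the 1D instantaneous-source solution, setting ∂C/∂t = 0 at fixed x gives v²t² + 2Dt − x² = 0, so t = (√(D² + v²x²) − D)/v².
√(D² + v²x²) = √(0.022² + 0.41² × 17²) = 6.970; v² = 0.1681.
t = (6.970 − 0.022)/0.1681 = 41.3 days (vs. the pure-advection estimate x/v = 41.5 d).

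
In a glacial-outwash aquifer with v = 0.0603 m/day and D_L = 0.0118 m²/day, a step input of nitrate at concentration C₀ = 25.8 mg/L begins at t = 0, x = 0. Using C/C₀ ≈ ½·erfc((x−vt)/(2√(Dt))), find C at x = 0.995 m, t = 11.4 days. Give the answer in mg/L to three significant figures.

7.14 mg/L

For a continuous step input, C/C₀ ≈ ½·erfc((x−vt)/(2√(Dt))).
vt = 0.0603 × 11.4 = 0.68742 m and 2√(Dt) = 2√(0.0118 × 11.4) = 0.7335 m.
Argument (x−vt)/(2√(Dt)) = (0.995 − 0.68742)/0.7335 = 0.4193; ½·erfc(0.4193) = 0.2766.
C = 25.8 × 0.2766 = 7.14 mg/L.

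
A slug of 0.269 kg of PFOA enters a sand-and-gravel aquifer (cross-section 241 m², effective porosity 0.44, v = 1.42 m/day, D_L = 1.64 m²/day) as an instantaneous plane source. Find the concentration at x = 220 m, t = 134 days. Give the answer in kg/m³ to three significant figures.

1.77e-05 kg/m³

For an instantaneous plane source, C(x,t) = M/(n_e·A·√(4πDt)) · exp(−(x−vt)²/(4Dt)), with n_e·A the pore (flow) area.
Plume center vt = 1.42 × 134 = 190.28 m, so the well at 220 m is 29.72 m downgradient of the peak.
√(4πDt) = 52.55 m, giving peak height M/(n_e·A·√(4πDt)) = 0.269/(0.44 × 241 × 52.55) = 4.827e-05 kg/m³.
(x−vt)²/(4Dt) = (29.72)²/(4 × 1.64 × 134) = 1.005; exp(−1.005) = 0.3660.
C = 4.827e-05 × 0.3660 = 1.77e-05 kg/m³.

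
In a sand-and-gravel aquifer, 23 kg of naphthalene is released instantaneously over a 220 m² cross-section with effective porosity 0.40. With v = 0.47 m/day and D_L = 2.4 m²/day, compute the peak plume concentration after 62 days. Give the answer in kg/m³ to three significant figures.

0.00604 kg/m³

The peak of an instantaneous 1D plume sits at x = vt; there the Gaussian factor is 1 and C_max = M/(n_e·A·√(4πDt)), where n_e·A is the pore area the mass is dissolved in.
√(4πDt) = √(4π × 2.4 × 62) = 43.24 m, so C_max = 23/(0.40 × 220 × 43.24) = 0.00604 kg/m³.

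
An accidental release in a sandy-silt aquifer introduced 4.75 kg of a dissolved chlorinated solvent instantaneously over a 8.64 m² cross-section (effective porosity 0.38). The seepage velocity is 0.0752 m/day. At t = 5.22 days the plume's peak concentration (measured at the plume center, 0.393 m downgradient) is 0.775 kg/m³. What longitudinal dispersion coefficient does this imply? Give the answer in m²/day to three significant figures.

At the plume center C_max = M/(n_e·A·√(4πDt)), so D = M²/(4πt·(n_e·A·C_max)²).
n_e·A·C_max = 0.38 × 8.64 × 0.775 = 2.544 kg/m.
D = 4.75²/(4π × 5.22 × 2.544²) = 0.0531 m²/day.

0.0531 m²/day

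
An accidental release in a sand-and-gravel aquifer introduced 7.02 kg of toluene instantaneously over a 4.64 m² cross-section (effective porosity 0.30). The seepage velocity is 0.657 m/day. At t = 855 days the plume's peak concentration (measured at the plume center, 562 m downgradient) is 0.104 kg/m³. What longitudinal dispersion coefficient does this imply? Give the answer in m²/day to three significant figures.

At the plume center C_max = M/(n_e·A·√(4πDt)), so D = M²/(4πt·(n_e·A·C_max)²).
n_e·A·C_max = 0.30 × 4.64 × 0.104 = 0.1448 kg/m.
D = 7.02²/(4π × 855 × 0.1448²) = 0.219 m²/day.

0.219 m²/day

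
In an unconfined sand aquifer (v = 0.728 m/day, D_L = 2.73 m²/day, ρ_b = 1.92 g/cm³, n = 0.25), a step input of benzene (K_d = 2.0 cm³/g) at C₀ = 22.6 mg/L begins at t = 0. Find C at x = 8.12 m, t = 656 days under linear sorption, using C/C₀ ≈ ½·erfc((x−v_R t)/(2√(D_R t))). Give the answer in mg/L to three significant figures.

20.9 mg/L

Retardation factor R = 1 + ρ_b·K_d/n = 1 + 1.92 × 2.0/0.25 = 16.36.
Sorption retards both mechanisms: v_R = v/R = 0.04450 m/day, D_R = D/R = 0.1669 m²/day.
v_R·t = 0.04450 × 656 = 29.192 m; 2√(D_R t) = 20.93 m; argument = (8.12 − 29.192)/20.93 = -1.007.
C = C₀ × ½·erfc(-1.007) = 22.6 × 0.9228 = 20.9 mg/L.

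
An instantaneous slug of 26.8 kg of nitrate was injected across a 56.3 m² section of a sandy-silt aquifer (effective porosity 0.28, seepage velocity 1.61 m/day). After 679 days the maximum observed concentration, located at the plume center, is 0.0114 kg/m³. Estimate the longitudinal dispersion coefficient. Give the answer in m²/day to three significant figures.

2.61 m²/day

At the plume center C_max = M/(n_e·A·√(4πDt)), so D = M²/(4πt·(n_e·A·C_max)²).
n_e·A·C_max = 0.28 × 56.3 × 0.0114 = 0.1797 kg/m.
D = 26.8²/(4π × 679 × 0.1797²) = 2.61 m²/day.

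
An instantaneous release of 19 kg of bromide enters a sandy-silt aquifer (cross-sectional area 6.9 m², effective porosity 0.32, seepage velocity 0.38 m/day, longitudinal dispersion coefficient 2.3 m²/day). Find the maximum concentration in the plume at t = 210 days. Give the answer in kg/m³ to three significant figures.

The peak of an instantaneous 1D plume sits at x = vt; there the Gaussian factor is 1 and C_max = M/(n_e·A·√(4πDt)), where n_e·A is the pore area the mass is dissolved in.
√(4πDt) = √(4π × 2.3 × 210) = 77.91 m, so C_max = 19/(0.32 × 6.9 × 77.91) = 0.110 kg/m³.

0.110 kg/m³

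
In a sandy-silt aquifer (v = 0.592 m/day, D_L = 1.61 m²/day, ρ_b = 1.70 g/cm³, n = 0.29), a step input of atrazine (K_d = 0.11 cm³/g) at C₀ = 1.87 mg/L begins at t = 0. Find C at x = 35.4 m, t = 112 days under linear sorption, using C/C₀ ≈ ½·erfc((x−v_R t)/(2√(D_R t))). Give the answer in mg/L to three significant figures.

Retardation factor R = 1 + ρ_b·K_d/n = 1 + 1.70 × 0.11/0.29 = 1.645.
Sorption retards both mechanisms: v_R = v/R = 0.3599 m/day, D_R = D/R = 0.9787 m²/day.
v_R·t = 0.3599 × 112 = 40.3088 m; 2√(D_R t) = 20.94 m; argument = (35.4 − 40.3088)/20.94 = -0.2344.
C = C₀ × ½·erfc(-0.2344) = 1.87 × 0.6299 = 1.18 mg/L.

1.18 mg/L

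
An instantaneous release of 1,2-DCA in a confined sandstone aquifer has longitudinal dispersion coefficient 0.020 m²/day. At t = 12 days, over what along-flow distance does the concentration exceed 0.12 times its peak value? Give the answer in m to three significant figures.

The plume is Gaussian with σ = √(2Dt) = √(2 × 0.020 × 12) = 0.6928 m.
C/C_peak = exp(−Δx²/(2σ²)) = 0.12 ⇒ Δx = σ·√(−2 ln 0.12) = 0.6928 × 2.059 = 1.426 m.
Width = 2Δx = 2.85 m.

2.85 m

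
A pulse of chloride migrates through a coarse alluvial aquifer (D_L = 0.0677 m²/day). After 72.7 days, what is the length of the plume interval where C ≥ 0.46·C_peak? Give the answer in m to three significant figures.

7.82 m

The plume is Gaussian with σ = √(2Dt) = √(2 × 0.0677 × 72.7) = 3.137 m.
C/C_peak = exp(−Δx²/(2σ²)) = 0.46 ⇒ Δx = σ·√(−2 ln 0.46) = 3.137 × 1.246 = 3.909 m.
Width = 2Δx = 7.82 m.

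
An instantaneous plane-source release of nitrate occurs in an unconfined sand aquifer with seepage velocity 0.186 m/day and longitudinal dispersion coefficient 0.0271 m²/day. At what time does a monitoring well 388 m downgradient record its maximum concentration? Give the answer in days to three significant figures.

For the 1D instantaneous-source solution, setting ∂C/∂t = 0 at fixed x gives v²t² + 2Dt − x² = 0, so t = (√(D² + v²x²) − D)/v².
√(D² + v²x²) = √(0.0271² + 0.186² × 388²) = 72.17; v² = 0.034596.
t = (72.17 − 0.0271)/0.034596 = 2090 days (vs. the pure-advection estimate x/v = 2090 d).

2090 days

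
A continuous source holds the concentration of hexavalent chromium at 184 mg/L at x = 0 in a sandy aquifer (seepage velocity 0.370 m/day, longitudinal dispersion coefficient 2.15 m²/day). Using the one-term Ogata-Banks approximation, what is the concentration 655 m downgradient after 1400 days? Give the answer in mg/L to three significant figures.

7.12 mg/L

For a continuous step input, C/C₀ ≈ ½·erfc((x−vt)/(2√(Dt))).
vt = 0.370 × 1400 = 518 m and 2√(Dt) = 2√(2.15 × 1400) = 109.7 m.
Argument (x−vt)/(2√(Dt)) = (655 − 518)/109.7 = 1.249; ½·erfc(1.249) = 0.03867.
C = 184 × 0.03867 = 7.12 mg/L.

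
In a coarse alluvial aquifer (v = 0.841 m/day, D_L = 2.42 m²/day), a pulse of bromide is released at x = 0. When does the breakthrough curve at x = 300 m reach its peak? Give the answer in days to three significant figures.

For the 1D instantaneous-source solution, setting ∂C/∂t = 0 at fixed x gives v²t² + 2Dt − x² = 0, so t = (√(D² + v²x²) − D)/v².
√(D² + v²x²) = √(2.42² + 0.841² × 300²) = 252.3; v² = 0.707281.
t = (252.3 − 2.42)/0.707281 = 353 days (vs. the pure-advection estimate x/v = 357 d).

353 days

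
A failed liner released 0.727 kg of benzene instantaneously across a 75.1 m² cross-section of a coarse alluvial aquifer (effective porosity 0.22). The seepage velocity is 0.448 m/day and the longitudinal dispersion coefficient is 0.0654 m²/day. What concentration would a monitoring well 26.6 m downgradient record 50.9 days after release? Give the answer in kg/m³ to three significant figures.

0.00230 kg/m³

For an instantaneous plane source, C(x,t) = M/(n_e·A·√(4πDt)) · exp(−(x−vt)²/(4Dt)), with n_e·A the pore (flow) area.
Plume center vt = 0.448 × 50.9 = 22.8032 m, so the well at 26.6 m is 3.7968 m downgradient of the peak.
√(4πDt) = 6.468 m, giving peak height M/(n_e·A·√(4πDt)) = 0.727/(0.22 × 75.1 × 6.468) = 0.006803 kg/m³.
(x−vt)²/(4Dt) = (3.7968)²/(4 × 0.0654 × 50.9) = 1.083; exp(−1.083) = 0.3386.
C = 0.006803 × 0.3386 = 0.00230 kg/m³.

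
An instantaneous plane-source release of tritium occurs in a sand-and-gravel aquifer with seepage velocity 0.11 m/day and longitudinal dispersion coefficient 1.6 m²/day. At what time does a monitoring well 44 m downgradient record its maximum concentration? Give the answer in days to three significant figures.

For the 1D instantaneous-source solution, setting ∂C/∂t = 0 at fixed x gives v²t² + 2Dt − x² = 0, so t = (√(D² + v²x²) − D)/v².
√(D² + v²x²) = √(1.6² + 0.11² × 44²) = 5.098; v² = 0.0121.
t = (5.098 − 1.6)/0.0121 = 289 days (vs. the pure-advection estimate x/v = 400 d).

289 days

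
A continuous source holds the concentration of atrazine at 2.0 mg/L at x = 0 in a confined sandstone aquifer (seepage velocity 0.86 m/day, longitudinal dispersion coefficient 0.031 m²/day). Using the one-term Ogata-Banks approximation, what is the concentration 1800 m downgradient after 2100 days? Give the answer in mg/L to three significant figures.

1.40 mg/L

For a continuous step input, C/C₀ ≈ ½·erfc((x−vt)/(2√(Dt))).
vt = 0.86 × 2100 = 1806 m and 2√(Dt) = 2√(0.031 × 2100) = 16.14 m.
Argument (x−vt)/(2√(Dt)) = (1800 − 1806)/16.14 = -0.3717; ½·erfc(-0.3717) = 0.7004.
C = 2.0 × 0.7004 = 1.40 mg/L.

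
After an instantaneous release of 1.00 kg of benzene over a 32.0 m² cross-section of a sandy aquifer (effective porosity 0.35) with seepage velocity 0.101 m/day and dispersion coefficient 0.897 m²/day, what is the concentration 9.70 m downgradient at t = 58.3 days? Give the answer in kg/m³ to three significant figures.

For an instantaneous plane source, C(x,t) = M/(n_e·A·√(4πDt)) · exp(−(x−vt)²/(4Dt)), with n_e·A the pore (flow) area.
Plume center vt = 0.101 × 58.3 = 5.8883 m, so the well at 9.70 m is 3.8117 m downgradient of the peak.
√(4πDt) = 25.64 m, giving peak height M/(n_e·A·√(4πDt)) = 1.00/(0.35 × 32.0 × 25.64) = 0.003482 kg/m³.
(x−vt)²/(4Dt) = (3.8117)²/(4 × 0.897 × 58.3) = 0.06946; exp(−0.06946) = 0.9329.
C = 0.003482 × 0.9329 = 0.00325 kg/m³.

0.00325 kg/m³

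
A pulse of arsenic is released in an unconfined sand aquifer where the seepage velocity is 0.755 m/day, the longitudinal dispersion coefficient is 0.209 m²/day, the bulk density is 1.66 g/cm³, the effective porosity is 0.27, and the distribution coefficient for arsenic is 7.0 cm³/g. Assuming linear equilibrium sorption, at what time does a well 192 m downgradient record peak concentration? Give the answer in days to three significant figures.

11200 days

Retardation factor R = 1 + ρ_b·K_d/n = 1 + 1.66 × 7.0/0.27 = 44.04.
Sorption retards both mechanisms: v_R = v/R = 0.01714 m/day, D_R = D/R = 0.004746 m²/day.
Peak time from v_R²t² + 2D_R t − x² = 0: t = (√(D_R² + v_R²x²) − D_R)/v_R².
√(D_R² + v_R²x²) = √(0.004746² + 0.01714² × 192²) = 3.291; v_R² = 0.0002938.
t = (3.291 − 0.004746)/0.0002938 = 11200 days.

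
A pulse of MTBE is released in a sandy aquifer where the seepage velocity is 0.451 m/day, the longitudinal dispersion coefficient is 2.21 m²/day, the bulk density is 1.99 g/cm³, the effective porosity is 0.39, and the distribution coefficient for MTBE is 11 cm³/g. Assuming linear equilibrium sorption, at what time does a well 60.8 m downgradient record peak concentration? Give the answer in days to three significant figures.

Retardation factor R = 1 + ρ_b·K_d/n = 1 + 1.99 × 11/0.39 = 57.13.
Sorption retards both mechanisms: v_R = v/R = 0.007894 m/day, D_R = D/R = 0.03868 m²/day.
Peak time from v_R²t² + 2D_R t − x² = 0: t = (√(D_R² + v_R²x²) − D_R)/v_R².
√(D_R² + v_R²x²) = √(0.03868² + 0.007894² × 60.8²) = 0.4815; v_R² = 6.232e-05.
t = (0.4815 − 0.03868)/6.232e-05 = 7110 days.

7110 days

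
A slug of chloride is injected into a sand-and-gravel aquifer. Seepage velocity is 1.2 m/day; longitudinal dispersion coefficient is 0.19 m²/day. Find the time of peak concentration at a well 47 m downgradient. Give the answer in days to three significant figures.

39.0 days

For the 1D instantaneous-source solution, setting ∂C/∂t = 0 at fixed x gives v²t² + 2Dt − x² = 0, so t = (√(D² + v²x²) − D)/v².
√(D² + v²x²) = √(0.19² + 1.2² × 47²) = 56.40; v² = 1.44.
t = (56.40 − 0.19)/1.44 = 39.0 days (vs. the pure-advection estimate x/v = 39.2 d).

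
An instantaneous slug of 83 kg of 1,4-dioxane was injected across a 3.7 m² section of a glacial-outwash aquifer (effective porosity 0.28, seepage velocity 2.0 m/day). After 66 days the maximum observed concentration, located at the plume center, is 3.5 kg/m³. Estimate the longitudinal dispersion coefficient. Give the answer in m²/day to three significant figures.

0.632 m²/day

At the plume center C_max = M/(n_e·A·√(4πDt)), so D = M²/(4πt·(n_e·A·C_max)²).
n_e·A·C_max = 0.28 × 3.7 × 3.5 = 3.626 kg/m.
D = 83²/(4π × 66 × 3.626²) = 0.632 m²/day.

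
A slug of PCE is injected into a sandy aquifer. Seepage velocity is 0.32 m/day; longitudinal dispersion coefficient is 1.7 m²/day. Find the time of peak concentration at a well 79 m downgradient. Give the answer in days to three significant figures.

231 days

For the 1D instantaneous-source solution, setting ∂C/∂t = 0 at fixed x gives v²t² + 2Dt − x² = 0, so t = (√(D² + v²x²) − D)/v².
√(D² + v²x²) = √(1.7² + 0.32² × 79²) = 25.34; v² = 0.1024.
t = (25.34 − 1.7)/0.1024 = 231 days (vs. the pure-advection estimate x/v = 247 d).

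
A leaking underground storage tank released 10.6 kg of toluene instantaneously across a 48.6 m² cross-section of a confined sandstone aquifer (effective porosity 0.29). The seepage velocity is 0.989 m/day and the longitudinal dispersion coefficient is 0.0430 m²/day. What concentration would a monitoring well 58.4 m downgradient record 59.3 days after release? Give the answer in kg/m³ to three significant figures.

For an instantaneous plane source, C(x,t) = M/(n_e·A·√(4πDt)) · exp(−(x−vt)²/(4Dt)), with n_e·A the pore (flow) area.
Plume center vt = 0.989 × 59.3 = 58.6477 m, so the well at 58.4 m is 0.2477 m upgradient of the peak.
√(4πDt) = 5.661 m, giving peak height M/(n_e·A·√(4πDt)) = 10.6/(0.29 × 48.6 × 5.661) = 0.1329 kg/m³.
(x−vt)²/(4Dt) = (-0.2477)²/(4 × 0.0430 × 59.3) = 0.006015; exp(−0.006015) = 0.9940.
C = 0.1329 × 0.9940 = 0.132 kg/m³.

0.132 kg/m³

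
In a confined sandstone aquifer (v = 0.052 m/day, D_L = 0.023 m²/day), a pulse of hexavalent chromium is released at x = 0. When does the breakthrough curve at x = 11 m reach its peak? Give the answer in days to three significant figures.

203 days

For the 1D instantaneous-source solution, setting ∂C/∂t = 0 at fixed x gives v²t² + 2Dt − x² = 0, so t = (√(D² + v²x²) − D)/v².
√(D² + v²x²) = √(0.023² + 0.052² × 11²) = 0.5725; v² = 0.002704.
t = (0.5725 − 0.023)/0.002704 = 203 days (vs. the pure-advection estimate x/v = 212 d).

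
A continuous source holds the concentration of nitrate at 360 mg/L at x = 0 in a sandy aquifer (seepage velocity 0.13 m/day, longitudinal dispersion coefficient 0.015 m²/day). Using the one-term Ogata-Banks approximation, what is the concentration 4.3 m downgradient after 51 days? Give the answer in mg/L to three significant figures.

For a continuous step input, C/C₀ ≈ ½·erfc((x−vt)/(2√(Dt))).
vt = 0.13 × 51 = 6.63 m and 2√(Dt) = 2√(0.015 × 51) = 1.749 m.
Argument (x−vt)/(2√(Dt)) = (4.3 − 6.63)/1.749 = -1.332; ½·erfc(-1.332) = 0.9702.
C = 360 × 0.9702 = 349 mg/L.

349 mg/L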